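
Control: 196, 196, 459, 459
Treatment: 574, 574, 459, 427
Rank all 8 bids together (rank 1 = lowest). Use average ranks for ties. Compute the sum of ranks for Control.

Sorted (ascending): 196, 196, 427, 459, 459, 459, 574, 574
The 2 values of 196 occupy positions 1–2 → average rank (1+2)/2 = 1.5.
The 3 values of 459 occupy positions 4–6 → average rank 5.
The 2 values of 574 occupy positions 7–8 → average rank (7+8)/2 = 7.5.
Control values → pooled ranks: 196→1.5, 196→1.5, 459→5, 459→5
Rank sum = 1.5 + 1.5 + 5 + 5 = 13

13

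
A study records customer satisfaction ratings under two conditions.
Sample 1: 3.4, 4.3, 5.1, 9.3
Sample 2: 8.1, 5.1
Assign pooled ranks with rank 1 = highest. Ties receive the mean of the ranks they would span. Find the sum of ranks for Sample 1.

15.5

Sorted (descending): 9.3, 8.1, 5.1, 5.1, 4.3, 3.4
The 2 values of 5.1 occupy positions 3–4 → average rank (3+4)/2 = 3.5.
Sample 1 values → pooled ranks: 3.4→6, 4.3→5, 5.1→3.5, 9.3→1
Rank sum = 6 + 5 + 3.5 + 1 = 15.5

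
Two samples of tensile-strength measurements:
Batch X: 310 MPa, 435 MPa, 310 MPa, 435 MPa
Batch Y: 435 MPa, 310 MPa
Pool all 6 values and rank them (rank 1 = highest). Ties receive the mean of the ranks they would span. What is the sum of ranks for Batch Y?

7

Sorted (descending): 435, 435, 435, 310, 310, 310
The 3 values of 435 occupy positions 1–3 → average rank 2.
The 3 values of 310 occupy positions 4–6 → average rank 5.
Batch Y values → pooled ranks: 435→2, 310→5
Rank sum = 2 + 5 = 7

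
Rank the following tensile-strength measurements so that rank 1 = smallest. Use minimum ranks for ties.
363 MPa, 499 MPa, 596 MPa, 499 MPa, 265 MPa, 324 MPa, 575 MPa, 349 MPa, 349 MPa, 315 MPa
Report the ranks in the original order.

6, 7, 10, 7, 1, 3, 9, 4, 4, 2

Sorted (ascending): 265, 315, 324, 349, 349, 363, 499, 499, 575, 596
The 2 values of 349 occupy positions 4–5 → each gets rank 4.
The 2 values of 499 occupy positions 7–8 → each gets rank 7.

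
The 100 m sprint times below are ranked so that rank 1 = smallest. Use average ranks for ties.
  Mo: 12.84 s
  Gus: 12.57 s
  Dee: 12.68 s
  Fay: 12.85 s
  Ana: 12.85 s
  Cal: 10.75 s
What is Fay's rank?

Sorted (ascending): 10.75, 12.57, 12.68, 12.84, 12.85, 12.85
The 2 values of 12.85 occupy positions 5–6 → average rank (5+6)/2 = 5.5.
Fay has value 12.85 s → rank 5.5.

5.5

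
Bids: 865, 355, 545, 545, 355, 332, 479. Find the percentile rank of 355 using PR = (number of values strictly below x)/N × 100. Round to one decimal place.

N = 7.
Strictly below 355: 1. Equal to 355: 2.
PR = 1/7 × 100 = 14.3

14.3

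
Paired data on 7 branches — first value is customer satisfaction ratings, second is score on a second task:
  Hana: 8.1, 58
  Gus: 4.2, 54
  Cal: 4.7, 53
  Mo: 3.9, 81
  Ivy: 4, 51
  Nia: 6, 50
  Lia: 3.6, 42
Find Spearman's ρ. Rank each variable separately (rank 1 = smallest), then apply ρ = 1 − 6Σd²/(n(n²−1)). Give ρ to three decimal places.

0.214

Ranks of variable 1: 7, 4, 5, 2, 3, 6, 1
Ranks of variable 2: 6, 5, 4, 7, 3, 2, 1
d = r₁ − r₂: 1, -1, 1, -5, 0, 4, 0
d²: 1, 1, 1, 25, 0, 16, 0; Σd² = 44
ρ = 1 − 6·44/(7·48) = 1 − 264/336 = 0.214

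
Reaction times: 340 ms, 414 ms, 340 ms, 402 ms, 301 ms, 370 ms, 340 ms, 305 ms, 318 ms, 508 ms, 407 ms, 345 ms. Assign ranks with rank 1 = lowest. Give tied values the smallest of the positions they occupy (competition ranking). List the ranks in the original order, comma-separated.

Sorted (ascending): 301, 305, 318, 340, 340, 340, 345, 370, 402, 407, 414, 508
The 3 values of 340 occupy positions 4–6 → each gets rank 4.

4, 11, 4, 9, 1, 8, 4, 2, 3, 12, 10, 7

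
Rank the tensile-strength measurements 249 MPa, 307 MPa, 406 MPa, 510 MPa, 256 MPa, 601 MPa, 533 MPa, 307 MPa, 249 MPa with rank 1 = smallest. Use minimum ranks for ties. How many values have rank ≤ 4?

Sorted (ascending): 249, 249, 256, 307, 307, 406, 510, 533, 601
The 2 values of 249 occupy positions 1–2 → each gets rank 1.
The 2 values of 307 occupy positions 4–5 → each gets rank 4.
Ranks ≤ 4: {1, 1, 3, 4, 4} → 5 values.

5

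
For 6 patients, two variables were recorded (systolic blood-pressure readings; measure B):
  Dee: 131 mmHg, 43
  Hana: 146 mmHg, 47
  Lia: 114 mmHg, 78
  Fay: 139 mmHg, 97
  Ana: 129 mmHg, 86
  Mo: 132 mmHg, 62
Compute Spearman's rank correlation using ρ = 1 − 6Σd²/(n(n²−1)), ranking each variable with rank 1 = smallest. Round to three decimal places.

Ranks of variable 1: 3, 6, 1, 5, 2, 4
Ranks of variable 2: 1, 2, 4, 6, 5, 3
d = r₁ − r₂: 2, 4, -3, -1, -3, 1
d²: 4, 16, 9, 1, 9, 1; Σd² = 40
ρ = 1 − 6·40/(6·35) = 1 − 240/210 = -0.143

-0.143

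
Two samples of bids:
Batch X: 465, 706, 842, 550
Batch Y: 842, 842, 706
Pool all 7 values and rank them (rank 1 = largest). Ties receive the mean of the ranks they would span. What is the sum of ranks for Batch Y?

8.5

Sorted (descending): 842, 842, 842, 706, 706, 550, 465
The 3 values of 842 occupy positions 1–3 → average rank 2.
The 2 values of 706 occupy positions 4–5 → average rank (4+5)/2 = 4.5.
Batch Y values → pooled ranks: 842→2, 842→2, 706→4.5
Rank sum = 2 + 2 + 4.5 = 8.5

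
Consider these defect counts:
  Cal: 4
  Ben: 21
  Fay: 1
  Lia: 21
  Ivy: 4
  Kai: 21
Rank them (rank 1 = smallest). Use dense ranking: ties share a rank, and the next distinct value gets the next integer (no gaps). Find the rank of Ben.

Sorted (ascending): 1, 4, 4, 21, 21, 21
The 2 values of 4 share dense rank 2.
The 3 values of 21 share dense rank 3.
Remaining distinct values take the next consecutive integers.
Ben has value 21 → rank 3.

3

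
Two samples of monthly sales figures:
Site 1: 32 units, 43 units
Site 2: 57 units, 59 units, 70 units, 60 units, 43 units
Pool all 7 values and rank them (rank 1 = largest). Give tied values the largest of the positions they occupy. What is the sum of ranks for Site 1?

Sorted (descending): 70, 60, 59, 57, 43, 43, 32
The 2 values of 43 occupy positions 5–6 → each gets rank 6.
Site 1 values → pooled ranks: 32→7, 43→6
Rank sum = 7 + 6 = 13

13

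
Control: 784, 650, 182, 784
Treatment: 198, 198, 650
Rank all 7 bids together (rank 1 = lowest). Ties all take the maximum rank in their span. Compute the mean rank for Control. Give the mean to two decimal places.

5.00

Sorted (ascending): 182, 198, 198, 650, 650, 784, 784
The 2 values of 198 occupy positions 2–3 → each gets rank 3.
The 2 values of 650 occupy positions 4–5 → each gets rank 5.
The 2 values of 784 occupy positions 6–7 → each gets rank 7.
Control values → pooled ranks: 784→7, 650→5, 182→1, 784→7
Mean rank = (7 + 5 + 1 + 7) / 4 = 5.00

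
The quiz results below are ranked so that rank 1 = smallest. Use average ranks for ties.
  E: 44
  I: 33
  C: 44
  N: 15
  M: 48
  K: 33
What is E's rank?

4.5

Sorted (ascending): 15, 33, 33, 44, 44, 48
The 2 values of 33 occupy positions 2–3 → average rank (2+3)/2 = 2.5.
The 2 values of 44 occupy positions 4–5 → average rank (4+5)/2 = 4.5.
E has value 44 → rank 4.5.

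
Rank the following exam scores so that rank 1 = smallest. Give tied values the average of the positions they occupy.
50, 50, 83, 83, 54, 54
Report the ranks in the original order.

1.5, 1.5, 5.5, 5.5, 3.5, 3.5

Sorted (ascending): 50, 50, 54, 54, 83, 83
The 2 values of 50 occupy positions 1–2 → average rank (1+2)/2 = 1.5.
The 2 values of 54 occupy positions 3–4 → average rank (3+4)/2 = 3.5.
The 2 values of 83 occupy positions 5–6 → average rank (5+6)/2 = 5.5.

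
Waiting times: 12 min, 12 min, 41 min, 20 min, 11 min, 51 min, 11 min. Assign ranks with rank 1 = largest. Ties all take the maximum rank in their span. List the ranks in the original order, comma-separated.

Sorted (descending): 51, 41, 20, 12, 12, 11, 11
The 2 values of 12 occupy positions 4–5 → each gets rank 5.
The 2 values of 11 occupy positions 6–7 → each gets rank 7.

5, 5, 2, 3, 7, 1, 7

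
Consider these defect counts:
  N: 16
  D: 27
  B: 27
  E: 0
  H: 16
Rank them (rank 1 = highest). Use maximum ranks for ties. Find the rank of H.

4

Sorted (descending): 27, 27, 16, 16, 0
The 2 values of 27 occupy positions 1–2 → each gets rank 2.
The 2 values of 16 occupy positions 3–4 → each gets rank 4.
H has value 16 → rank 4.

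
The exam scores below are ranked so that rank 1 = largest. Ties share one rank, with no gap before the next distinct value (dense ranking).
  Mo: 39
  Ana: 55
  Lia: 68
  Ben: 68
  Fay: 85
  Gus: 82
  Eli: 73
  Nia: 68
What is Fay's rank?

Sorted (descending): 85, 82, 73, 68, 68, 68, 55, 39
The 3 values of 68 share dense rank 4.
Remaining distinct values take the next consecutive integers.
Fay has value 85 → rank 1.

1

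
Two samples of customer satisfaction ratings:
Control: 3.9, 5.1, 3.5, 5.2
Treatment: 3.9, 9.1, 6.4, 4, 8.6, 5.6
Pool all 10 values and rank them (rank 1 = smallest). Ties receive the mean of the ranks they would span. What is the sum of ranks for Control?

Sorted (ascending): 3.5, 3.9, 3.9, 4, 5.1, 5.2, 5.6, 6.4, 8.6, 9.1
The 2 values of 3.9 occupy positions 2–3 → average rank (2+3)/2 = 2.5.
Control values → pooled ranks: 3.9→2.5, 5.1→5, 3.5→1, 5.2→6
Rank sum = 2.5 + 5 + 1 + 6 = 14.5

14.5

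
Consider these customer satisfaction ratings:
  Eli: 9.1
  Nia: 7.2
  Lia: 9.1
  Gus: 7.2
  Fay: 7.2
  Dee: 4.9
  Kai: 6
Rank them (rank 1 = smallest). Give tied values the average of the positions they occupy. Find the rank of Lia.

6.5

Sorted (ascending): 4.9, 6, 7.2, 7.2, 7.2, 9.1, 9.1
The 3 values of 7.2 occupy positions 3–5 → average rank 4.
The 2 values of 9.1 occupy positions 6–7 → average rank (6+7)/2 = 6.5.
Lia has value 9.1 → rank 6.5.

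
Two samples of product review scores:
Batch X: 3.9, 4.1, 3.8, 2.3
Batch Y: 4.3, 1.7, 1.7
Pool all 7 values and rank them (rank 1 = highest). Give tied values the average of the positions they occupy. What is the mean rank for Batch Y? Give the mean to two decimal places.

Sorted (descending): 4.3, 4.1, 3.9, 3.8, 2.3, 1.7, 1.7
The 2 values of 1.7 occupy positions 6–7 → average rank (6+7)/2 = 6.5.
Batch Y values → pooled ranks: 4.3→1, 1.7→6.5, 1.7→6.5
Mean rank = (1 + 6.5 + 6.5) / 3 = 4.67

4.67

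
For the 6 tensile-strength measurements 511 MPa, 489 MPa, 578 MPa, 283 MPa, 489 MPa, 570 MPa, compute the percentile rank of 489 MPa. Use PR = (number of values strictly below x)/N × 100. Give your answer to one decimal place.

N = 6.
Strictly below 489: 1. Equal to 489: 2.
PR = 1/6 × 100 = 16.7

16.7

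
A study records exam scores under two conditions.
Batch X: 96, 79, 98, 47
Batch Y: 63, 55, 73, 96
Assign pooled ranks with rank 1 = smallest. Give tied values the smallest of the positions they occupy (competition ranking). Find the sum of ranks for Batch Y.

15

Sorted (ascending): 47, 55, 63, 73, 79, 96, 96, 98
The 2 values of 96 occupy positions 6–7 → each gets rank 6.
Batch Y values → pooled ranks: 63→3, 55→2, 73→4, 96→6
Rank sum = 3 + 2 + 4 + 6 = 15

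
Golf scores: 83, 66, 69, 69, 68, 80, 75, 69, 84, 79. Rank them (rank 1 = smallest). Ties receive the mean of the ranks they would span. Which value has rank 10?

Sorted (ascending): 66, 68, 69, 69, 69, 75, 79, 80, 83, 84
The 3 values of 69 occupy positions 3–5 → average rank 4.
Rank 10 → value 84.

84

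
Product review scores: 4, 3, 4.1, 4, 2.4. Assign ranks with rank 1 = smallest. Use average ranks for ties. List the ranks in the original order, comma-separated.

3.5, 2, 5, 3.5, 1

Sorted (ascending): 2.4, 3, 4, 4, 4.1
The 2 values of 4 occupy positions 3–4 → average rank (3+4)/2 = 3.5.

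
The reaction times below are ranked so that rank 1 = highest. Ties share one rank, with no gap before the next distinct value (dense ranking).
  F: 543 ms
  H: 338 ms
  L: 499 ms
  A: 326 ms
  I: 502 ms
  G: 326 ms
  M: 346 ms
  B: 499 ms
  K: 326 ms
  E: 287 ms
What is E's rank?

Sorted (descending): 543, 502, 499, 499, 346, 338, 326, 326, 326, 287
The 2 values of 499 share dense rank 3.
The 3 values of 326 share dense rank 6.
Remaining distinct values take the next consecutive integers.
E has value 287 ms → rank 7.

7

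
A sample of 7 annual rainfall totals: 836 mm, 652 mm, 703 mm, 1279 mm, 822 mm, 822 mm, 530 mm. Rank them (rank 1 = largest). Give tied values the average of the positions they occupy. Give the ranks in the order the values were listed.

2, 6, 5, 1, 3.5, 3.5, 7

Sorted (descending): 1279, 836, 822, 822, 703, 652, 530
The 2 values of 822 occupy positions 3–4 → average rank (3+4)/2 = 3.5.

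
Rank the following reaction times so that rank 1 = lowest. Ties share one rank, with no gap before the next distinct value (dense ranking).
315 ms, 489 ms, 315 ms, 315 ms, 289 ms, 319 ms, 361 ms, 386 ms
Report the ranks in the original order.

Sorted (ascending): 289, 315, 315, 315, 319, 361, 386, 489
The 3 values of 315 share dense rank 2.
Remaining distinct values take the next consecutive integers.

2, 6, 2, 2, 1, 3, 4, 5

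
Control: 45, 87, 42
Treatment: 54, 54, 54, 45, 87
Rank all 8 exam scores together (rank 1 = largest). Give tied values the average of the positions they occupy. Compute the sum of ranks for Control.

16

Sorted (descending): 87, 87, 54, 54, 54, 45, 45, 42
The 2 values of 87 occupy positions 1–2 → average rank (1+2)/2 = 1.5.
The 3 values of 54 occupy positions 3–5 → average rank 4.
The 2 values of 45 occupy positions 6–7 → average rank (6+7)/2 = 6.5.
Control values → pooled ranks: 45→6.5, 87→1.5, 42→8
Rank sum = 6.5 + 1.5 + 8 = 16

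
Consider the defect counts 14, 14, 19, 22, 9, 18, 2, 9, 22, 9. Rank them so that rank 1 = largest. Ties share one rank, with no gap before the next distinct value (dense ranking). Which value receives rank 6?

Sorted (descending): 22, 22, 19, 18, 14, 14, 9, 9, 9, 2
The 2 values of 22 share dense rank 1.
The 2 values of 14 share dense rank 4.
The 3 values of 9 share dense rank 5.
Remaining distinct values take the next consecutive integers.
Rank 6 → value 2.

2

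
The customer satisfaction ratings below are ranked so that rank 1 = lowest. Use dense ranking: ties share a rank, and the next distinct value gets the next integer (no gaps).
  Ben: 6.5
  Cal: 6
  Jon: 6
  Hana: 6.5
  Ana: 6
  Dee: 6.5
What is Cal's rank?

1

Sorted (ascending): 6, 6, 6, 6.5, 6.5, 6.5
The 3 values of 6 share dense rank 1.
The 3 values of 6.5 share dense rank 2.
Cal has value 6 → rank 1.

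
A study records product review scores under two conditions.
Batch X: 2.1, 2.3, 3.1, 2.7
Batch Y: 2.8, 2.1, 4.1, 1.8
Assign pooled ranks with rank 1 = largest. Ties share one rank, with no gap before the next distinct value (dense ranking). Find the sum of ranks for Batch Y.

Sorted (descending): 4.1, 3.1, 2.8, 2.7, 2.3, 2.1, 2.1, 1.8
The 2 values of 2.1 share dense rank 6.
Remaining distinct values take the next consecutive integers.
Batch Y values → pooled ranks: 2.8→3, 2.1→6, 4.1→1, 1.8→7
Rank sum = 3 + 6 + 1 + 7 = 17

17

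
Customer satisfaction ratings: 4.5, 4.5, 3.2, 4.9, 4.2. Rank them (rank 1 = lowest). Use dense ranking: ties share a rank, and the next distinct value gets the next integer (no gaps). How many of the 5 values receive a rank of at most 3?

4

Sorted (ascending): 3.2, 4.2, 4.5, 4.5, 4.9
The 2 values of 4.5 share dense rank 3.
Remaining distinct values take the next consecutive integers.
Ranks ≤ 3: {1, 2, 3, 3} → 4 values.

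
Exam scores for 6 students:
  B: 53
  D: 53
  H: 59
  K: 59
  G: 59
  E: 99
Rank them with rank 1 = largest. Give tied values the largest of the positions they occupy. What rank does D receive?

Sorted (descending): 99, 59, 59, 59, 53, 53
The 3 values of 59 occupy positions 2–4 → each gets rank 4.
The 2 values of 53 occupy positions 5–6 → each gets rank 6.
D has value 53 → rank 6.

6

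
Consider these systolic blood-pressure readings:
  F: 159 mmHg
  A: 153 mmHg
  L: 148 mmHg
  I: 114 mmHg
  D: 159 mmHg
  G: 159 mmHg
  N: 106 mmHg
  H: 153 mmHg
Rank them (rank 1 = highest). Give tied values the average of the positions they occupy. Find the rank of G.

2

Sorted (descending): 159, 159, 159, 153, 153, 148, 114, 106
The 3 values of 159 occupy positions 1–3 → average rank 2.
The 2 values of 153 occupy positions 4–5 → average rank (4+5)/2 = 4.5.
G has value 159 mmHg → rank 2.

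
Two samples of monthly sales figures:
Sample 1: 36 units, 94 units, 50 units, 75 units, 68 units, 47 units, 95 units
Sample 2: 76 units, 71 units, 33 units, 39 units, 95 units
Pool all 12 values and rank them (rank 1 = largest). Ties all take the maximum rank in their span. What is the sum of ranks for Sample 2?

Sorted (descending): 95, 95, 94, 76, 75, 71, 68, 50, 47, 39, 36, 33
The 2 values of 95 occupy positions 1–2 → each gets rank 2.
Sample 2 values → pooled ranks: 76→4, 71→6, 33→12, 39→10, 95→2
Rank sum = 4 + 6 + 12 + 10 + 2 = 34

34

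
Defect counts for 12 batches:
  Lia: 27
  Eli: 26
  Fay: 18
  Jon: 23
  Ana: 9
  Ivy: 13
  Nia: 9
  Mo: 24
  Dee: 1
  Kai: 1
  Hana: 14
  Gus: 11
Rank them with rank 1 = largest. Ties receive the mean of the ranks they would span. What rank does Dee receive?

11.5

Sorted (descending): 27, 26, 24, 23, 18, 14, 13, 11, 9, 9, 1, 1
The 2 values of 9 occupy positions 9–10 → average rank (9+10)/2 = 9.5.
The 2 values of 1 occupy positions 11–12 → average rank (11+12)/2 = 11.5.
Dee has value 1 → rank 11.5.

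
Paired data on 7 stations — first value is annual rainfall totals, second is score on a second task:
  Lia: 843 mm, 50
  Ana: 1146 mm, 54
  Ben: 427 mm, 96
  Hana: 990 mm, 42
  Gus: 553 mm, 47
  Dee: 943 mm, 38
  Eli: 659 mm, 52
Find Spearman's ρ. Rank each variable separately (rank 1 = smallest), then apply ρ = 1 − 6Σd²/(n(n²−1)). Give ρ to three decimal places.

Ranks of variable 1: 4, 7, 1, 6, 2, 5, 3
Ranks of variable 2: 4, 6, 7, 2, 3, 1, 5
d = r₁ − r₂: 0, 1, -6, 4, -1, 4, -2
d²: 0, 1, 36, 16, 1, 16, 4; Σd² = 74
ρ = 1 − 6·74/(7·48) = 1 − 444/336 = -0.321

-0.321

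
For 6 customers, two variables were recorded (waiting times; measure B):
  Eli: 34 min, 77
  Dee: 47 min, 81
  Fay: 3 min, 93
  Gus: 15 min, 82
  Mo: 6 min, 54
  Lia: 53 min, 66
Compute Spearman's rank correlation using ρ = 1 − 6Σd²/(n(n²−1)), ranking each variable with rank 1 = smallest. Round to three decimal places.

-0.371

Ranks of variable 1: 4, 5, 1, 3, 2, 6
Ranks of variable 2: 3, 4, 6, 5, 1, 2
d = r₁ − r₂: 1, 1, -5, -2, 1, 4
d²: 1, 1, 25, 4, 1, 16; Σd² = 48
ρ = 1 − 6·48/(6·35) = 1 − 288/210 = -0.371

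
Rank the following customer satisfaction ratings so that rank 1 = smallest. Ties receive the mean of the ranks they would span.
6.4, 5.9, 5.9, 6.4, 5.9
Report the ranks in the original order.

Sorted (ascending): 5.9, 5.9, 5.9, 6.4, 6.4
The 3 values of 5.9 occupy positions 1–3 → average rank 2.
The 2 values of 6.4 occupy positions 4–5 → average rank (4+5)/2 = 4.5.

4.5, 2, 2, 4.5, 2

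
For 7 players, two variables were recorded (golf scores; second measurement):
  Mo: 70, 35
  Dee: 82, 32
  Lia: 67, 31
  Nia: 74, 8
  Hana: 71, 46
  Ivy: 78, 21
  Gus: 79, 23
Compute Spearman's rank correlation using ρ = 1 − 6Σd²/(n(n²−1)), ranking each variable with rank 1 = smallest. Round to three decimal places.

-0.286

Ranks of variable 1: 2, 7, 1, 4, 3, 5, 6
Ranks of variable 2: 6, 5, 4, 1, 7, 2, 3
d = r₁ − r₂: -4, 2, -3, 3, -4, 3, 3
d²: 16, 4, 9, 9, 16, 9, 9; Σd² = 72
ρ = 1 − 6·72/(7·48) = 1 − 432/336 = -0.286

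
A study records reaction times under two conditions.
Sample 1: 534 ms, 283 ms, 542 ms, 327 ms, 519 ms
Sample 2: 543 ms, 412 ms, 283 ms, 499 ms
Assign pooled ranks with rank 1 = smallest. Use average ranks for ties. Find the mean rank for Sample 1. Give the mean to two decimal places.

Sorted (ascending): 283, 283, 327, 412, 499, 519, 534, 542, 543
The 2 values of 283 occupy positions 1–2 → average rank (1+2)/2 = 1.5.
Sample 1 values → pooled ranks: 534→7, 283→1.5, 542→8, 327→3, 519→6
Mean rank = (7 + 1.5 + 8 + 3 + 6) / 5 = 5.10

5.10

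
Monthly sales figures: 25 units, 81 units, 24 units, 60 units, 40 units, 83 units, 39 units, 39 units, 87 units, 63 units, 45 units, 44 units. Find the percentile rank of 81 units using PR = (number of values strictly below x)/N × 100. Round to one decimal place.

75.0

N = 12.
Strictly below 81: 9. Equal to 81: 1.
PR = 9/12 × 100 = 75.0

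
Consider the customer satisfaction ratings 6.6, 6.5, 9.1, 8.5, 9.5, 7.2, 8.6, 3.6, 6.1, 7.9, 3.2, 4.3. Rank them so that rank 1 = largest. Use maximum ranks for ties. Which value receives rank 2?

Sorted (descending): 9.5, 9.1, 8.6, 8.5, 7.9, 7.2, 6.6, 6.5, 6.1, 4.3, 3.6, 3.2
No ties — each value takes its position as its rank.
Rank 2 → value 9.1.

9.1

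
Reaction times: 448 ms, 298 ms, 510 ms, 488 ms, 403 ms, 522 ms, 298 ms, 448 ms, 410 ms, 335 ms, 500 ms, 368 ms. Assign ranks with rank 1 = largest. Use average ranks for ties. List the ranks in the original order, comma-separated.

5.5, 11.5, 2, 4, 8, 1, 11.5, 5.5, 7, 10, 3, 9

Sorted (descending): 522, 510, 500, 488, 448, 448, 410, 403, 368, 335, 298, 298
The 2 values of 448 occupy positions 5–6 → average rank (5+6)/2 = 5.5.
The 2 values of 298 occupy positions 11–12 → average rank (11+12)/2 = 11.5.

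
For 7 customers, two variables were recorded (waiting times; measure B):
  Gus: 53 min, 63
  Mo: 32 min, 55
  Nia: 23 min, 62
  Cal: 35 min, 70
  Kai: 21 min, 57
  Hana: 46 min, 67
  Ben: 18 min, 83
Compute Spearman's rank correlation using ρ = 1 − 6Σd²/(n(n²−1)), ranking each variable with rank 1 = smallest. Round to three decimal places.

0.000

Ranks of variable 1: 7, 4, 3, 5, 2, 6, 1
Ranks of variable 2: 4, 1, 3, 6, 2, 5, 7
d = r₁ − r₂: 3, 3, 0, -1, 0, 1, -6
d²: 9, 9, 0, 1, 0, 1, 36; Σd² = 56
ρ = 1 − 6·56/(7·48) = 1 − 336/336 = 0.000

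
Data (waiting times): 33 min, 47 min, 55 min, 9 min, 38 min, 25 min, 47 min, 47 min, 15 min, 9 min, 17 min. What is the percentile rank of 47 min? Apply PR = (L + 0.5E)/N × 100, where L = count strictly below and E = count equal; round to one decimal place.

N = 11.
Strictly below 47: 7. Equal to 47: 3.
PR = (7 + 0.5·3)/11 × 100 = 77.3

77.3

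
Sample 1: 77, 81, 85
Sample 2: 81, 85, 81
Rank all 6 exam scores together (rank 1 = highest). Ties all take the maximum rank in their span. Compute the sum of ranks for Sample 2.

Sorted (descending): 85, 85, 81, 81, 81, 77
The 2 values of 85 occupy positions 1–2 → each gets rank 2.
The 3 values of 81 occupy positions 3–5 → each gets rank 5.
Sample 2 values → pooled ranks: 81→5, 85→2, 81→5
Rank sum = 5 + 2 + 5 = 12

12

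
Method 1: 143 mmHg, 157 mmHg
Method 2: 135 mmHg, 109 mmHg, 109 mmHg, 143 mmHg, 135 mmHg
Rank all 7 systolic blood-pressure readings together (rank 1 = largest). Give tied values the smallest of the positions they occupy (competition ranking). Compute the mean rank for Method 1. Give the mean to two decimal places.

1.50

Sorted (descending): 157, 143, 143, 135, 135, 109, 109
The 2 values of 143 occupy positions 2–3 → each gets rank 2.
The 2 values of 135 occupy positions 4–5 → each gets rank 4.
The 2 values of 109 occupy positions 6–7 → each gets rank 6.
Method 1 values → pooled ranks: 143→2, 157→1
Mean rank = (2 + 1) / 2 = 1.50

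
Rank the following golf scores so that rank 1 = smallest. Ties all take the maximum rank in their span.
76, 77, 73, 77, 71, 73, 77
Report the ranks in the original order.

Sorted (ascending): 71, 73, 73, 76, 77, 77, 77
The 2 values of 73 occupy positions 2–3 → each gets rank 3.
The 3 values of 77 occupy positions 5–7 → each gets rank 7.

4, 7, 3, 7, 1, 3, 7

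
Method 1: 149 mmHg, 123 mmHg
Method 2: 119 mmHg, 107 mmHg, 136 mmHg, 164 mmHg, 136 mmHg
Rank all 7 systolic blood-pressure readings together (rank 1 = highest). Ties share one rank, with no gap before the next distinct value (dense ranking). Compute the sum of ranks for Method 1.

6

Sorted (descending): 164, 149, 136, 136, 123, 119, 107
The 2 values of 136 share dense rank 3.
Remaining distinct values take the next consecutive integers.
Method 1 values → pooled ranks: 149→2, 123→4
Rank sum = 2 + 4 = 6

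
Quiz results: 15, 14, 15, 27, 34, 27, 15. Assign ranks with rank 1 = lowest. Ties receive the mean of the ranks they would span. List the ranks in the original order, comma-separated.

3, 1, 3, 5.5, 7, 5.5, 3

Sorted (ascending): 14, 15, 15, 15, 27, 27, 34
The 3 values of 15 occupy positions 2–4 → average rank 3.
The 2 values of 27 occupy positions 5–6 → average rank (5+6)/2 = 5.5.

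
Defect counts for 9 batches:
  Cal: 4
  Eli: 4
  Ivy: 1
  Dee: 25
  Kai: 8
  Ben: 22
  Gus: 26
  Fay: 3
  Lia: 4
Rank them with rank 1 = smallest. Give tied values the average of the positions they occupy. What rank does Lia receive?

Sorted (ascending): 1, 3, 4, 4, 4, 8, 22, 25, 26
The 3 values of 4 occupy positions 3–5 → average rank 4.
Lia has value 4 → rank 4.

4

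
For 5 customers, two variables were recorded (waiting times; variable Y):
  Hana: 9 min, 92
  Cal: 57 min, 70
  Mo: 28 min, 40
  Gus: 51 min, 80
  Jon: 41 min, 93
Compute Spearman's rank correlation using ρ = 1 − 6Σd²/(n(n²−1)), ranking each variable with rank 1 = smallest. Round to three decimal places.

Ranks of variable 1: 1, 5, 2, 4, 3
Ranks of variable 2: 4, 2, 1, 3, 5
d = r₁ − r₂: -3, 3, 1, 1, -2
d²: 9, 9, 1, 1, 4; Σd² = 24
ρ = 1 − 6·24/(5·24) = 1 − 144/120 = -0.200

-0.200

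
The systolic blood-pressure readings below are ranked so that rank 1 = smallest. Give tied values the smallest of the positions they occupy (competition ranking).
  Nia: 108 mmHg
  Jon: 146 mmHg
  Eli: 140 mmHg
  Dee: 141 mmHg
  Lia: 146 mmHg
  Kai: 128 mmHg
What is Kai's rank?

Sorted (ascending): 108, 128, 140, 141, 146, 146
The 2 values of 146 occupy positions 5–6 → each gets rank 5.
Kai has value 128 mmHg → rank 2.

2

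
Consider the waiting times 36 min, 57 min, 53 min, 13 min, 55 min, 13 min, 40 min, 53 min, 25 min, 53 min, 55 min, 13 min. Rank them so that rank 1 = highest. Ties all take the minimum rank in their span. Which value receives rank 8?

36

Sorted (descending): 57, 55, 55, 53, 53, 53, 40, 36, 25, 13, 13, 13
The 2 values of 55 occupy positions 2–3 → each gets rank 2.
The 3 values of 53 occupy positions 4–6 → each gets rank 4.
The 3 values of 13 occupy positions 10–12 → each gets rank 10.
Rank 8 → value 36.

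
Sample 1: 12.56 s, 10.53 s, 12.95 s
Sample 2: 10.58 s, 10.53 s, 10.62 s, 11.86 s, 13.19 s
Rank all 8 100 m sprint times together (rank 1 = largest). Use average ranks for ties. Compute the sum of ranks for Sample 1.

Sorted (descending): 13.19, 12.95, 12.56, 11.86, 10.62, 10.58, 10.53, 10.53
The 2 values of 10.53 occupy positions 7–8 → average rank (7+8)/2 = 7.5.
Sample 1 values → pooled ranks: 12.56→3, 10.53→7.5, 12.95→2
Rank sum = 3 + 7.5 + 2 = 12.5

12.5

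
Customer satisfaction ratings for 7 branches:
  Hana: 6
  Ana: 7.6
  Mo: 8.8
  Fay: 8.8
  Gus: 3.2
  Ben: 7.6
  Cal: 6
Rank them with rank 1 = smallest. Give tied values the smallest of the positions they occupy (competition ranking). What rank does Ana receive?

Sorted (ascending): 3.2, 6, 6, 7.6, 7.6, 8.8, 8.8
The 2 values of 6 occupy positions 2–3 → each gets rank 2.
The 2 values of 7.6 occupy positions 4–5 → each gets rank 4.
The 2 values of 8.8 occupy positions 6–7 → each gets rank 6.
Ana has value 7.6 → rank 4.

4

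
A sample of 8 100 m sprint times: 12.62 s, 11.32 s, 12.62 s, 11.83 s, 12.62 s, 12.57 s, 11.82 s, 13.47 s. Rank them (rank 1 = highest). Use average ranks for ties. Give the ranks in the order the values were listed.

Sorted (descending): 13.47, 12.62, 12.62, 12.62, 12.57, 11.83, 11.82, 11.32
The 3 values of 12.62 occupy positions 2–4 → average rank 3.

3, 8, 3, 6, 3, 5, 7, 1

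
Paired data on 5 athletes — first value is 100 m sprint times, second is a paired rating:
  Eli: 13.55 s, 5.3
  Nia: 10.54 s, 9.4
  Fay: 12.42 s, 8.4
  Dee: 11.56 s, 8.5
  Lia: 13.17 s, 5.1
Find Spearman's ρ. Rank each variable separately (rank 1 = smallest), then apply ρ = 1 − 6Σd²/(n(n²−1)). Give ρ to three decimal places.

Ranks of variable 1: 5, 1, 3, 2, 4
Ranks of variable 2: 2, 5, 3, 4, 1
d = r₁ − r₂: 3, -4, 0, -2, 3
d²: 9, 16, 0, 4, 9; Σd² = 38
ρ = 1 − 6·38/(5·24) = 1 − 228/120 = -0.900

-0.900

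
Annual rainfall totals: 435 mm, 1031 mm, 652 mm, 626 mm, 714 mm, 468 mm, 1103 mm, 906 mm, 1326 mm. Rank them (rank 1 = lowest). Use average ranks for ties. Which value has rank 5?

714

Sorted (ascending): 435, 468, 626, 652, 714, 906, 1031, 1103, 1326
No ties — each value takes its position as its rank.
Rank 5 → value 714.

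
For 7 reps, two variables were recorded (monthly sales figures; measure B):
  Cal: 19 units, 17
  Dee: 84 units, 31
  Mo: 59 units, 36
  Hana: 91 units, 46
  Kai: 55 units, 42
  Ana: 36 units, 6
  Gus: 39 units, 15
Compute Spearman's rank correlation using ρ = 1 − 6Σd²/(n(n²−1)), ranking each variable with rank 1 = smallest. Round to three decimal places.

0.750

Ranks of variable 1: 1, 6, 5, 7, 4, 2, 3
Ranks of variable 2: 3, 4, 5, 7, 6, 1, 2
d = r₁ − r₂: -2, 2, 0, 0, -2, 1, 1
d²: 4, 4, 0, 0, 4, 1, 1; Σd² = 14
ρ = 1 − 6·14/(7·48) = 1 − 84/336 = 0.750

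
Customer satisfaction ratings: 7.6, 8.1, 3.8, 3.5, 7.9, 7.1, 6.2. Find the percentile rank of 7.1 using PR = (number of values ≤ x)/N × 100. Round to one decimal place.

57.1

N = 7.
Strictly below 7.1: 3. Equal to 7.1: 1.
PR = 4/7 × 100 = 57.1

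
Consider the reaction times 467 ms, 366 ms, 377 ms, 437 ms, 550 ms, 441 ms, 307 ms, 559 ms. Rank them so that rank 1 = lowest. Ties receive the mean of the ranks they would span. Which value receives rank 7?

550

Sorted (ascending): 307, 366, 377, 437, 441, 467, 550, 559
No ties — each value takes its position as its rank.
Rank 7 → value 550.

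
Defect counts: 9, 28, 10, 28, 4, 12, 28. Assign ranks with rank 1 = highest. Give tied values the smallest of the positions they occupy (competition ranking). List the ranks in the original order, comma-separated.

Sorted (descending): 28, 28, 28, 12, 10, 9, 4
The 3 values of 28 occupy positions 1–3 → each gets rank 1.

6, 1, 5, 1, 7, 4, 1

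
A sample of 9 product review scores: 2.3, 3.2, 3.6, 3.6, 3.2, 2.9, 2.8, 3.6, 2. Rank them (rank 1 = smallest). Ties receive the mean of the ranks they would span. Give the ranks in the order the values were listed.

Sorted (ascending): 2, 2.3, 2.8, 2.9, 3.2, 3.2, 3.6, 3.6, 3.6
The 2 values of 3.2 occupy positions 5–6 → average rank (5+6)/2 = 5.5.
The 3 values of 3.6 occupy positions 7–9 → average rank 8.

2, 5.5, 8, 8, 5.5, 4, 3, 8, 1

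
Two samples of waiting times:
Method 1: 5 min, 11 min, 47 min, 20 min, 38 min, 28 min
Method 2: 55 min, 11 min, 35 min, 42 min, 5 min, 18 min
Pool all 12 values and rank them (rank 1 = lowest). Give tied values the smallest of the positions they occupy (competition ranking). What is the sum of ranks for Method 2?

Sorted (ascending): 5, 5, 11, 11, 18, 20, 28, 35, 38, 42, 47, 55
The 2 values of 5 occupy positions 1–2 → each gets rank 1.
The 2 values of 11 occupy positions 3–4 → each gets rank 3.
Method 2 values → pooled ranks: 55→12, 11→3, 35→8, 42→10, 5→1, 18→5
Rank sum = 12 + 3 + 8 + 10 + 1 + 5 = 39

39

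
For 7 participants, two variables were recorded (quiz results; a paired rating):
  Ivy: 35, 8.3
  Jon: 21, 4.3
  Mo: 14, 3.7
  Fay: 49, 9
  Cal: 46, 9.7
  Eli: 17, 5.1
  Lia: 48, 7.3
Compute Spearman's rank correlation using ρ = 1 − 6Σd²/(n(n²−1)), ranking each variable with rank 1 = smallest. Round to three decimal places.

0.786

Ranks of variable 1: 4, 3, 1, 7, 5, 2, 6
Ranks of variable 2: 5, 2, 1, 6, 7, 3, 4
d = r₁ − r₂: -1, 1, 0, 1, -2, -1, 2
d²: 1, 1, 0, 1, 4, 1, 4; Σd² = 12
ρ = 1 − 6·12/(7·48) = 1 − 72/336 = 0.786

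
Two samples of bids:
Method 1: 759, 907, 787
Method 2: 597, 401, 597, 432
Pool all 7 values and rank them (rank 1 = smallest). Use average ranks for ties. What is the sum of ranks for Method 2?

Sorted (ascending): 401, 432, 597, 597, 759, 787, 907
The 2 values of 597 occupy positions 3–4 → average rank (3+4)/2 = 3.5.
Method 2 values → pooled ranks: 597→3.5, 401→1, 597→3.5, 432→2
Rank sum = 3.5 + 1 + 3.5 + 2 = 10

10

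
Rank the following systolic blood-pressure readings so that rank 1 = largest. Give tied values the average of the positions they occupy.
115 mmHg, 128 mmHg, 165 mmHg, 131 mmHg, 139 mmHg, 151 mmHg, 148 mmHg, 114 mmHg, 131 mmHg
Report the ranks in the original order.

8, 7, 1, 5.5, 4, 2, 3, 9, 5.5

Sorted (descending): 165, 151, 148, 139, 131, 131, 128, 115, 114
The 2 values of 131 occupy positions 5–6 → average rank (5+6)/2 = 5.5.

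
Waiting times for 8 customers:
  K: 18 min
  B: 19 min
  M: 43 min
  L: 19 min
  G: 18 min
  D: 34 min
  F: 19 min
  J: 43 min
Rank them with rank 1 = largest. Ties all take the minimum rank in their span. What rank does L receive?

4

Sorted (descending): 43, 43, 34, 19, 19, 19, 18, 18
The 2 values of 43 occupy positions 1–2 → each gets rank 1.
The 3 values of 19 occupy positions 4–6 → each gets rank 4.
The 2 values of 18 occupy positions 7–8 → each gets rank 7.
L has value 19 min → rank 4.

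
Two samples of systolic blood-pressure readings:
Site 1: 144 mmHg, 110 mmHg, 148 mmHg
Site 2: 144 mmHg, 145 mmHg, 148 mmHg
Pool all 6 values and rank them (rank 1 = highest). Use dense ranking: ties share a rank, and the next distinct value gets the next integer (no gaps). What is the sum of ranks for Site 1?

8

Sorted (descending): 148, 148, 145, 144, 144, 110
The 2 values of 148 share dense rank 1.
The 2 values of 144 share dense rank 3.
Remaining distinct values take the next consecutive integers.
Site 1 values → pooled ranks: 144→3, 110→4, 148→1
Rank sum = 3 + 4 + 1 = 8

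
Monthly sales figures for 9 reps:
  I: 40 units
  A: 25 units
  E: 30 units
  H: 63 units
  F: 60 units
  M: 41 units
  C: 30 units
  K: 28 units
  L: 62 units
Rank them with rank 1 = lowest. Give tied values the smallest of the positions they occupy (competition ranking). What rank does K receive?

2

Sorted (ascending): 25, 28, 30, 30, 40, 41, 60, 62, 63
The 2 values of 30 occupy positions 3–4 → each gets rank 3.
K has value 28 units → rank 2.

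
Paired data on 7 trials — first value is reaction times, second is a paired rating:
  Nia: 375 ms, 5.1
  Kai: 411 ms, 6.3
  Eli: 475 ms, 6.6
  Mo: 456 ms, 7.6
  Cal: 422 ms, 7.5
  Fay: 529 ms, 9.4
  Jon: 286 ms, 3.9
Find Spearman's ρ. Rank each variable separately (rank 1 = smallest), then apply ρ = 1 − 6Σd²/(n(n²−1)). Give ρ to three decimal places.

Ranks of variable 1: 2, 3, 6, 5, 4, 7, 1
Ranks of variable 2: 2, 3, 4, 6, 5, 7, 1
d = r₁ − r₂: 0, 0, 2, -1, -1, 0, 0
d²: 0, 0, 4, 1, 1, 0, 0; Σd² = 6
ρ = 1 − 6·6/(7·48) = 1 − 36/336 = 0.893

0.893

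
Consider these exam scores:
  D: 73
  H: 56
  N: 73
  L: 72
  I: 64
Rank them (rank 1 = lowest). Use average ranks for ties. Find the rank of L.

3

Sorted (ascending): 56, 64, 72, 73, 73
The 2 values of 73 occupy positions 4–5 → average rank (4+5)/2 = 4.5.
L has value 72 → rank 3.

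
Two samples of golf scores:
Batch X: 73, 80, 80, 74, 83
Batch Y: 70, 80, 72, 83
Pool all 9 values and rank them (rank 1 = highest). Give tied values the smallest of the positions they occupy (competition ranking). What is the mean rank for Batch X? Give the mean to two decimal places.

4.00

Sorted (descending): 83, 83, 80, 80, 80, 74, 73, 72, 70
The 2 values of 83 occupy positions 1–2 → each gets rank 1.
The 3 values of 80 occupy positions 3–5 → each gets rank 3.
Batch X values → pooled ranks: 73→7, 80→3, 80→3, 74→6, 83→1
Mean rank = (7 + 3 + 3 + 6 + 1) / 5 = 4.00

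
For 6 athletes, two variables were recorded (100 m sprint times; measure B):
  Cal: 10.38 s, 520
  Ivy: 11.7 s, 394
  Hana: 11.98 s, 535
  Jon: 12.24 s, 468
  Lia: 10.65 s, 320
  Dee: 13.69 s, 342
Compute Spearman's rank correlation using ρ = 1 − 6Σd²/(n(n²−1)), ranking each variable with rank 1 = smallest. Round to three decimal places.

Ranks of variable 1: 1, 3, 4, 5, 2, 6
Ranks of variable 2: 5, 3, 6, 4, 1, 2
d = r₁ − r₂: -4, 0, -2, 1, 1, 4
d²: 16, 0, 4, 1, 1, 16; Σd² = 38
ρ = 1 − 6·38/(6·35) = 1 − 228/210 = -0.086

-0.086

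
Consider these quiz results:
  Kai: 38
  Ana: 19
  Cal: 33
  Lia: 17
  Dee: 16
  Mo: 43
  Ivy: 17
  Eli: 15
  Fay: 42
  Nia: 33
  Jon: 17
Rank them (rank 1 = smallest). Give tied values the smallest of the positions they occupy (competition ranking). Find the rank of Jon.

3

Sorted (ascending): 15, 16, 17, 17, 17, 19, 33, 33, 38, 42, 43
The 3 values of 17 occupy positions 3–5 → each gets rank 3.
The 2 values of 33 occupy positions 7–8 → each gets rank 7.
Jon has value 17 → rank 3.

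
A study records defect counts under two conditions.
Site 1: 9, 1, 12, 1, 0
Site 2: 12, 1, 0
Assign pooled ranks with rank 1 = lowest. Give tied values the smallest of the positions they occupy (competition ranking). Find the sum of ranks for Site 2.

Sorted (ascending): 0, 0, 1, 1, 1, 9, 12, 12
The 2 values of 0 occupy positions 1–2 → each gets rank 1.
The 3 values of 1 occupy positions 3–5 → each gets rank 3.
The 2 values of 12 occupy positions 7–8 → each gets rank 7.
Site 2 values → pooled ranks: 12→7, 1→3, 0→1
Rank sum = 7 + 3 + 1 = 11

11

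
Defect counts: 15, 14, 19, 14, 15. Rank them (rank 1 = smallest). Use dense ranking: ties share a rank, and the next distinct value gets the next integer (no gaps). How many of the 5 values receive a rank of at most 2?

4

Sorted (ascending): 14, 14, 15, 15, 19
The 2 values of 14 share dense rank 1.
The 2 values of 15 share dense rank 2.
Remaining distinct values take the next consecutive integers.
Ranks ≤ 2: {1, 1, 2, 2} → 4 values.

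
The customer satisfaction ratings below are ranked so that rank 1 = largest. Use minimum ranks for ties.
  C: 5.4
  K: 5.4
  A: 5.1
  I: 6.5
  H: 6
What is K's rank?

3

Sorted (descending): 6.5, 6, 5.4, 5.4, 5.1
The 2 values of 5.4 occupy positions 3–4 → each gets rank 3.
K has value 5.4 → rank 3.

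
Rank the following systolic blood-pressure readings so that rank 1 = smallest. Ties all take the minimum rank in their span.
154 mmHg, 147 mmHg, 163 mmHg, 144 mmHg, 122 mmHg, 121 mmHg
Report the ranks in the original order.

Sorted (ascending): 121, 122, 144, 147, 154, 163
No ties — each value takes its position as its rank.

5, 4, 6, 3, 2, 1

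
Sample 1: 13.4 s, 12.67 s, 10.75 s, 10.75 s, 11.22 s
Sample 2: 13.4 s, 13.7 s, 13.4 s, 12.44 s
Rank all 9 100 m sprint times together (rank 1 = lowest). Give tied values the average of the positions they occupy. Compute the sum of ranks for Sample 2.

27

Sorted (ascending): 10.75, 10.75, 11.22, 12.44, 12.67, 13.4, 13.4, 13.4, 13.7
The 2 values of 10.75 occupy positions 1–2 → average rank (1+2)/2 = 1.5.
The 3 values of 13.4 occupy positions 6–8 → average rank 7.
Sample 2 values → pooled ranks: 13.4→7, 13.7→9, 13.4→7, 12.44→4
Rank sum = 7 + 9 + 7 + 4 = 27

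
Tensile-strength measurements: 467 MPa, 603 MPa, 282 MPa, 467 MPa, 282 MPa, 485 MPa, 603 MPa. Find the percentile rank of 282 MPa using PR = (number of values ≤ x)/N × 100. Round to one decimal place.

N = 7.
Strictly below 282: 0. Equal to 282: 2.
PR = 2/7 × 100 = 28.6

28.6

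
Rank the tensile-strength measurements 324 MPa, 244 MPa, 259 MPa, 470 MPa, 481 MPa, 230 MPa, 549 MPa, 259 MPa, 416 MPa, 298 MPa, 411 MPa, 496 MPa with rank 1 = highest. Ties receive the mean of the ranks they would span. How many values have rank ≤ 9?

8

Sorted (descending): 549, 496, 481, 470, 416, 411, 324, 298, 259, 259, 244, 230
The 2 values of 259 occupy positions 9–10 → average rank (9+10)/2 = 9.5.
Ranks ≤ 9: {1, 2, 3, 4, 5, 6, 7, 8} → 8 values.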